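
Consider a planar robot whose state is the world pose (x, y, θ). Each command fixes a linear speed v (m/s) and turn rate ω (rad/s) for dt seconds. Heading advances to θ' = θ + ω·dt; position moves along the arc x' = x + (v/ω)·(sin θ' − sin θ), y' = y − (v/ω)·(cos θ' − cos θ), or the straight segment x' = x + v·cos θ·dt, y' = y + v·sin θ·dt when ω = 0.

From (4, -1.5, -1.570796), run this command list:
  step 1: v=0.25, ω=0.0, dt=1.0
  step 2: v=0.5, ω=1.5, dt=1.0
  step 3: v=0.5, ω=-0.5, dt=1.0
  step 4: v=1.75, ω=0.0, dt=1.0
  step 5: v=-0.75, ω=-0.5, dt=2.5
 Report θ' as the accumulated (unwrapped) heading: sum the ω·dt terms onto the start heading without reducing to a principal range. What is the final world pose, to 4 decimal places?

(5.6090, -1.5507, -1.8208)

step 1: θ'=-1.5708 (straight) → pose (4.0000, -1.7500, -1.5708)
step 2: θ'=-0.0708 (R=0.3333) → pose (4.3098, -2.0825, -0.0708)
step 3: θ'=-0.5708 (R=-1.0000) → pose (4.7793, -2.2385, -0.5708)
step 4: θ'=-0.5708 (straight) → pose (6.2519, -3.1841, -0.5708)
step 5: θ'=-1.8208 (R=1.5000) → pose (5.6090, -1.5507, -1.8208)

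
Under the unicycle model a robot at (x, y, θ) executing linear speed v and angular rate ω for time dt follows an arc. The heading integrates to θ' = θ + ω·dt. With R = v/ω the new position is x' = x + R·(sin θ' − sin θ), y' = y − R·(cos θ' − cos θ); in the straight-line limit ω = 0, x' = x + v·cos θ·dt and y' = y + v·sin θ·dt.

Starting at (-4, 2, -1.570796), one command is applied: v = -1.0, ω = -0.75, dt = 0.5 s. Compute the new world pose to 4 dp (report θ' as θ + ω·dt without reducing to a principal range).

θ' = -1.5708 + -0.75·0.5 = -1.9458
R = v/ω = -1.0/-0.75 = 1.3333
x' = -4 + 1.3333·(sin -1.9458 − sin -1.5708) = -3.9073
y' = 2 − 1.3333·(cos -1.9458 − cos -1.5708) = 2.4884

(-3.9073, 2.4884, -1.9458)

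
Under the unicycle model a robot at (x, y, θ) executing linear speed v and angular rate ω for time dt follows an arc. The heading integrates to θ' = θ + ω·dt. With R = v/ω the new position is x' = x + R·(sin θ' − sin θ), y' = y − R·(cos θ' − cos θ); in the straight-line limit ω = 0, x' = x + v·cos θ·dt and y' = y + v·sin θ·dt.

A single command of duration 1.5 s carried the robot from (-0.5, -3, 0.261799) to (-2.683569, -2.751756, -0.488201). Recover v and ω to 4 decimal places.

Δθ = -0.488201 − 0.261799 = -0.750000
ω = Δθ/dt = -0.750000/1.5 = -0.5000
R = Δx/(sin θ' − sin θ) = 3.0000
v = R·ω = 3.0000·-0.5000 = -1.5000

v = -1.5000, ω = -0.5000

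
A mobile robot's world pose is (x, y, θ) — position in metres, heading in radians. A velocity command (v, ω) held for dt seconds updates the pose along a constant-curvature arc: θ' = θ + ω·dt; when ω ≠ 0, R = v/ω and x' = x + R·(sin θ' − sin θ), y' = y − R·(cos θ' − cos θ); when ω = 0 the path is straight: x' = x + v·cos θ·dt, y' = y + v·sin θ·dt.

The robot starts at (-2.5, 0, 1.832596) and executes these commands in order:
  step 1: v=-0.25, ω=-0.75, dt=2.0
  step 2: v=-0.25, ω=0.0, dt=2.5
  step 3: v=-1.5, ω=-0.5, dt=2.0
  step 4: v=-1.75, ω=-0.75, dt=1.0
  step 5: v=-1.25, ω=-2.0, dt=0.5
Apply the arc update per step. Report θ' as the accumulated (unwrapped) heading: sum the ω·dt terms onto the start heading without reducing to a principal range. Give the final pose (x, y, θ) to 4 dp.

(-6.7984, 1.9137, -2.4174)

step 1: θ'=0.3326 (R=0.3333) → pose (-2.7131, -0.4013, 0.3326)
step 2: θ'=0.3326 (straight) → pose (-3.3039, -0.6054, 0.3326)
step 3: θ'=-0.6674 (R=3.0000) → pose (-6.1402, -0.1261, -0.6674)
step 4: θ'=-1.4174 (R=2.3333) → pose (-7.0020, 1.3501, -1.4174)
step 5: θ'=-2.4174 (R=0.6250) → pose (-6.7984, 1.9137, -2.4174)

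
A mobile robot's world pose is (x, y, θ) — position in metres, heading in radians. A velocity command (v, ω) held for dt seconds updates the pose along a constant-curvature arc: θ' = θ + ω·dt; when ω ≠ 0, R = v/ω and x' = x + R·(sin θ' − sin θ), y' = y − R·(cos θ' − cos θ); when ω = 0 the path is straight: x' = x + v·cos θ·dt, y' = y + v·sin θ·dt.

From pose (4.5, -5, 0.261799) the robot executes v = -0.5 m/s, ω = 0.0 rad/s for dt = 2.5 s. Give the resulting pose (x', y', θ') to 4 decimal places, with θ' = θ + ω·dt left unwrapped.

(3.2926, -5.3235, 0.2618)

θ' = 0.2618 + 0.0·2.5 = 0.2618
ω = 0 → straight: x' = 4.5 + -0.5·cos(0.2618)·2.5 = 3.2926
y' = -5 + -0.5·sin(0.2618)·2.5 = -5.3235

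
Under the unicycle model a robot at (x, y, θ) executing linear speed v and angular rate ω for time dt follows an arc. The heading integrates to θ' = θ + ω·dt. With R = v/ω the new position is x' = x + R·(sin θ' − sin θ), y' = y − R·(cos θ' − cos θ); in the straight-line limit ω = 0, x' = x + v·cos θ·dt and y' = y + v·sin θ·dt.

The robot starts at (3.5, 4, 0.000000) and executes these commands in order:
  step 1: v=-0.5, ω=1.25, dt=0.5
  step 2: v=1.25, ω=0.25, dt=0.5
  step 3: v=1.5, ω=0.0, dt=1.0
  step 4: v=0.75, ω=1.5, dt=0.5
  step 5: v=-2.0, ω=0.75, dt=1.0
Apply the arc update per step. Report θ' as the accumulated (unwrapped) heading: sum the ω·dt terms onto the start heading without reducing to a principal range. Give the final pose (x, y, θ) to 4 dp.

(5.5893, 3.8099, 2.2500)

step 1: θ'=0.6250 (R=-0.4000) → pose (3.2660, 3.9244, 0.6250)
step 2: θ'=0.7500 (R=5.0000) → pose (3.7487, 4.3208, 0.7500)
step 3: θ'=0.7500 (straight) → pose (4.8462, 5.3432, 0.7500)
step 4: θ'=1.5000 (R=0.5000) → pose (5.0041, 5.6737, 1.5000)
step 5: θ'=2.2500 (R=-2.6667) → pose (5.5893, 3.8099, 2.2500)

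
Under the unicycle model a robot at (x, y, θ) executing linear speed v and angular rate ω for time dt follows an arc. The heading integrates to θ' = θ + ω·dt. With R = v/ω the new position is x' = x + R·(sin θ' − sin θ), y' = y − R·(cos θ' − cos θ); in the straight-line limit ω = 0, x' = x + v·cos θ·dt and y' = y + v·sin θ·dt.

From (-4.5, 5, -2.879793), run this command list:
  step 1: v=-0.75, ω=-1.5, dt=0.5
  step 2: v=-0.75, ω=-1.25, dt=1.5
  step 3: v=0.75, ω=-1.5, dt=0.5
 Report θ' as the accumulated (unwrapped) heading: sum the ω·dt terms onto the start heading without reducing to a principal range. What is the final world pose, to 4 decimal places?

(-3.6593, 4.1453, -6.2548)

step 1: θ'=-3.6298 (R=0.5000) → pose (-4.1361, 4.9586, -3.6298)
step 2: θ'=-5.5048 (R=0.6000) → pose (-3.9962, 4.0015, -5.5048)
step 3: θ'=-6.2548 (R=-0.5000) → pose (-3.6593, 4.1453, -6.2548)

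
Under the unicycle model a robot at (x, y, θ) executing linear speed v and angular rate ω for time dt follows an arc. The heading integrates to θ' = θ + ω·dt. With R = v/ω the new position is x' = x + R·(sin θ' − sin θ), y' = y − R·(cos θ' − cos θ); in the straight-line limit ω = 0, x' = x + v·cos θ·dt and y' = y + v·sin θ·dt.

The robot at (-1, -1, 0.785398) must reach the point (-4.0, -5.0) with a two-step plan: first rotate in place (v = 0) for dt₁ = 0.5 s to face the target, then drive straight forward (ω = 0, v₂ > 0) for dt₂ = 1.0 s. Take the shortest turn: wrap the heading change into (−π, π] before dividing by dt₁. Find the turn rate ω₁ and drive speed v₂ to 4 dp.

heading to target = atan2(-5−-1, -4−-1) = -2.2143
Δθ = wrap(-2.2143 − 0.7854) = -2.9997; ω₁ = Δθ/dt₁ = -5.9994
distance = √((-4−-1)² + (-5−-1)²) = 5.0000; v₂ = distance/dt₂ = 5.0000

ω₁ = -5.9994, v₂ = 5.0000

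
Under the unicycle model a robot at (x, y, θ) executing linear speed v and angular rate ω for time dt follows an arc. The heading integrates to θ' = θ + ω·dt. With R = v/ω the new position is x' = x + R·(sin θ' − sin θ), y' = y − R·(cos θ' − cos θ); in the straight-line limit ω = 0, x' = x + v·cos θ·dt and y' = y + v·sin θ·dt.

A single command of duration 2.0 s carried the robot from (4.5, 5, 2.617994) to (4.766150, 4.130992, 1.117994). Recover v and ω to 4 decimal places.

Δθ = 1.117994 − 2.617994 = -1.500000
ω = Δθ/dt = -1.500000/2.0 = -0.7500
R = −Δy/(cos θ' − cos θ) = 0.6667
v = R·ω = 0.6667·-0.7500 = -0.5000

v = -0.5000, ω = -0.7500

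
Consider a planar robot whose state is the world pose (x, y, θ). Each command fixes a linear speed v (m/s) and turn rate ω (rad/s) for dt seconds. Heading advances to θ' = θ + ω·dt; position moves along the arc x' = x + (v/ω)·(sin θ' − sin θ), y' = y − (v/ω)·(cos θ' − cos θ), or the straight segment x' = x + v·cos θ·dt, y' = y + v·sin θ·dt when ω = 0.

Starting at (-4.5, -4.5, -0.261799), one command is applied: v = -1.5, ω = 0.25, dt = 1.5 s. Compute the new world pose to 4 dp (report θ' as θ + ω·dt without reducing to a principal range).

(-6.7307, -4.3340, 0.1132)

θ' = -0.2618 + 0.25·1.5 = 0.1132
R = v/ω = -1.5/0.25 = -6.0000
x' = -4.5 + -6.0000·(sin 0.1132 − sin -0.2618) = -6.7307
y' = -4.5 − -6.0000·(cos 0.1132 − cos -0.2618) = -4.3340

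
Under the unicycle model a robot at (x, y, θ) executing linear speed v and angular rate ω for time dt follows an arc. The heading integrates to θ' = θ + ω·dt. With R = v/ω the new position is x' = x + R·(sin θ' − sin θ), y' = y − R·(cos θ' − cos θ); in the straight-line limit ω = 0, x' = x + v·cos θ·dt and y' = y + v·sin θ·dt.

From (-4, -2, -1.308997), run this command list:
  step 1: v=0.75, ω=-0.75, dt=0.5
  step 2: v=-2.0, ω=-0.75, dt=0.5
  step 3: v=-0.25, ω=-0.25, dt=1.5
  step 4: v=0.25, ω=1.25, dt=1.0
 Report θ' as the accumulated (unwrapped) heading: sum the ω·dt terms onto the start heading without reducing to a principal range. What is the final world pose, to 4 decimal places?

(-3.4999, -1.3588, -1.1840)

step 1: θ'=-1.6840 (R=-1.0000) → pose (-3.9723, -2.3718, -1.6840)
step 2: θ'=-2.0590 (R=2.6667) → pose (-3.6779, -1.4222, -2.0590)
step 3: θ'=-2.4340 (R=1.0000) → pose (-3.4447, -1.1313, -2.4340)
step 4: θ'=-1.1840 (R=0.2000) → pose (-3.4999, -1.3588, -1.1840)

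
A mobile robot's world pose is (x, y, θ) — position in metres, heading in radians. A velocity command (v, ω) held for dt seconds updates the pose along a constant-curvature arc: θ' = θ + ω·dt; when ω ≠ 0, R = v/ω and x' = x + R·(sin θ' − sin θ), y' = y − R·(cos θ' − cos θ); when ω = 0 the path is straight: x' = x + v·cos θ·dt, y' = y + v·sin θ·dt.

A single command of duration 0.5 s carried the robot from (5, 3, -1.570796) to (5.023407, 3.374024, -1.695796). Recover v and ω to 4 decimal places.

Δθ = -1.695796 − -1.570796 = -0.125000
ω = Δθ/dt = -0.125000/0.5 = -0.2500
R = −Δy/(cos θ' − cos θ) = 3.0000
v = R·ω = 3.0000·-0.2500 = -0.7500

v = -0.7500, ω = -0.2500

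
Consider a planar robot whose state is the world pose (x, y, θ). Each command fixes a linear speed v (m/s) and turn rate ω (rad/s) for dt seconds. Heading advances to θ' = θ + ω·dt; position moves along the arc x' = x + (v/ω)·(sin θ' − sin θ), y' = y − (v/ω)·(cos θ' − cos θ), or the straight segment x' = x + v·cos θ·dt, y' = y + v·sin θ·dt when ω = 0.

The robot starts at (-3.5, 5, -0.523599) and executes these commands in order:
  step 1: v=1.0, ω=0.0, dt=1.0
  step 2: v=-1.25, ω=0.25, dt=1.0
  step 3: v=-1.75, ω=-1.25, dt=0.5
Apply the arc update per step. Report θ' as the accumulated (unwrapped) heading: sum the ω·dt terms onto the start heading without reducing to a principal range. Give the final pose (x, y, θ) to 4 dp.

step 1: θ'=-0.5236 (straight) → pose (-2.6340, 4.5000, -0.5236)
step 2: θ'=-0.2736 (R=-5.0000) → pose (-3.7830, 4.9839, -0.2736)
step 3: θ'=-0.8986 (R=1.4000) → pose (-4.5001, 5.4600, -0.8986)

(-4.5001, 5.4600, -0.8986)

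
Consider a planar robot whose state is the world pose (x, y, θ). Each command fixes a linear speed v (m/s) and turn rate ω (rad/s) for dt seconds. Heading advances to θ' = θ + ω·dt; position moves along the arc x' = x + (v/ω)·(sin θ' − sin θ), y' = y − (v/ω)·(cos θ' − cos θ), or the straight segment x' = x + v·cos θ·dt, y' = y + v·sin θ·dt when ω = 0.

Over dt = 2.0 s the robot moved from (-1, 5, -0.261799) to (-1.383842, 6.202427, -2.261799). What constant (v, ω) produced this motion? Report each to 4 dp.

Δθ = -2.261799 − -0.261799 = -2.000000
ω = Δθ/dt = -2.000000/2.0 = -1.0000
R = −Δy/(cos θ' − cos θ) = 0.7500
v = R·ω = 0.7500·-1.0000 = -0.7500

v = -0.7500, ω = -1.0000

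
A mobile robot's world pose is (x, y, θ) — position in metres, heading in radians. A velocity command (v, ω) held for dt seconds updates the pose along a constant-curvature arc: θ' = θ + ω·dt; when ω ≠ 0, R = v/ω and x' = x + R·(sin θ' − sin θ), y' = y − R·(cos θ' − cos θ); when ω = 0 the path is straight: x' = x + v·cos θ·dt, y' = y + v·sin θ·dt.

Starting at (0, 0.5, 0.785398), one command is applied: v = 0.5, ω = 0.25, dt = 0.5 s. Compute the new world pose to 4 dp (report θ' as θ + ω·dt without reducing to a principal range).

θ' = 0.7854 + 0.25·0.5 = 0.9104
R = v/ω = 0.5/0.25 = 2.0000
x' = 0 + 2.0000·(sin 0.9104 − sin 0.7854) = 0.1653
y' = 0.5 − 2.0000·(cos 0.9104 − cos 0.7854) = 0.6874

(0.1653, 0.6874, 0.9104)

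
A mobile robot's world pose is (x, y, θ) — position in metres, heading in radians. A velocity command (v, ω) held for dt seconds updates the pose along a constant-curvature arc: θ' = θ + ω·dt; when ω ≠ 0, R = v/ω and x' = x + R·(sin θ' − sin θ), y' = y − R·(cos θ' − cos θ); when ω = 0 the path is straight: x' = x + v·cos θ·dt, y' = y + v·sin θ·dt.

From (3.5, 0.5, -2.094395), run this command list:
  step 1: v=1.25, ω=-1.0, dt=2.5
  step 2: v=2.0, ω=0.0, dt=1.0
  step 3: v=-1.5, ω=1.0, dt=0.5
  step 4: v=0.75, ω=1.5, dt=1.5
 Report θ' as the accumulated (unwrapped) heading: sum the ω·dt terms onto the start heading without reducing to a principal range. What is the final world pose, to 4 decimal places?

step 1: θ'=-4.5944 (R=-1.2500) → pose (1.1762, 0.9778, -4.5944)
step 2: θ'=-4.5944 (straight) → pose (0.9407, 2.9639, -4.5944)
step 3: θ'=-4.0944 (R=-1.5000) → pose (1.2077, 2.2714, -4.0944)
step 4: θ'=-1.8444 (R=0.5000) → pose (0.3188, 2.1168, -1.8444)

(0.3188, 2.1168, -1.8444)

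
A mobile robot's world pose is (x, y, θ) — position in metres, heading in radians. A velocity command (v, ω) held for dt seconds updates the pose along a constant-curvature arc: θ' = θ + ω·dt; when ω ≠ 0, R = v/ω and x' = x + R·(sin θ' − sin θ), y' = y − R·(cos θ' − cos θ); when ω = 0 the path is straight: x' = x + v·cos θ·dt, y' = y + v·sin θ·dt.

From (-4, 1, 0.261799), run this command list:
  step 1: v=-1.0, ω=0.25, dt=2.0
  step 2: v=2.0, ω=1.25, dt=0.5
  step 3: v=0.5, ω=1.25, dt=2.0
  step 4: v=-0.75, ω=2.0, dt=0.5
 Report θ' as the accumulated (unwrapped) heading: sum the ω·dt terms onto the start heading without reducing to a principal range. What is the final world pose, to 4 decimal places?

(-5.8065, 1.6035, 4.8868)

step 1: θ'=0.7618 (R=-4.0000) → pose (-5.7256, 0.0307, 0.7618)
step 2: θ'=1.3868 (R=1.6000) → pose (-5.2570, 0.8957, 1.3868)
step 3: θ'=3.8868 (R=0.4000) → pose (-5.9215, 1.2629, 3.8868)
step 4: θ'=4.8868 (R=-0.3750) → pose (-5.8065, 1.6035, 4.8868)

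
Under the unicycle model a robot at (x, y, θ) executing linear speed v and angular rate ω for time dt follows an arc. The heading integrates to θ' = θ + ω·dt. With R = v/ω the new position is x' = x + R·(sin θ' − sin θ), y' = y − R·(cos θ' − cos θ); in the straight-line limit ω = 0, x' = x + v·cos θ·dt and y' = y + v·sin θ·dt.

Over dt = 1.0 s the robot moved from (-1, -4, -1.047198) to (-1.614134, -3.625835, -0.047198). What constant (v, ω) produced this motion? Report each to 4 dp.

v = -0.7500, ω = 1.0000

Δθ = -0.047198 − -1.047198 = 1.000000
ω = Δθ/dt = 1.000000/1.0 = 1.0000
R = Δx/(sin θ' − sin θ) = -0.7500
v = R·ω = -0.7500·1.0000 = -0.7500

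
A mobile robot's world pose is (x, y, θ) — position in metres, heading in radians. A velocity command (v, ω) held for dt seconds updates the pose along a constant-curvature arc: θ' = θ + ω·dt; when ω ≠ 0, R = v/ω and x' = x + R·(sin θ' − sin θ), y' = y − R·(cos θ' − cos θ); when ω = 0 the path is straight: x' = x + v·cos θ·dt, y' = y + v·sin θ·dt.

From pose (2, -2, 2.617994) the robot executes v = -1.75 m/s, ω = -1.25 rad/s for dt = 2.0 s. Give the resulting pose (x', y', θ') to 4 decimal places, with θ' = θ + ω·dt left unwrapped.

θ' = 2.6180 + -1.25·2.0 = 0.1180
R = v/ω = -1.75/-1.25 = 1.4000
x' = 2 + 1.4000·(sin 0.1180 − sin 2.6180) = 1.4648
y' = -2 − 1.4000·(cos 0.1180 − cos 2.6180) = -4.6027

(1.4648, -4.6027, 0.1180)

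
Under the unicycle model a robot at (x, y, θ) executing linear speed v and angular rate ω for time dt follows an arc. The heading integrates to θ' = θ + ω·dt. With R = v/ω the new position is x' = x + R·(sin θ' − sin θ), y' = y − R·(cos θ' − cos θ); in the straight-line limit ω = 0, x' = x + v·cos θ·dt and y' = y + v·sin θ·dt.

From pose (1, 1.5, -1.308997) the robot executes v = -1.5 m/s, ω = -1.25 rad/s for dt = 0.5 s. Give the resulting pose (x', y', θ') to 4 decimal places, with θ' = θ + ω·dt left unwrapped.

θ' = -1.3090 + -1.25·0.5 = -1.9340
R = v/ω = -1.5/-1.25 = 1.2000
x' = 1 + 1.2000·(sin -1.9340 − sin -1.3090) = 1.0374
y' = 1.5 − 1.2000·(cos -1.9340 − cos -1.3090) = 2.2369

(1.0374, 2.2369, -1.9340)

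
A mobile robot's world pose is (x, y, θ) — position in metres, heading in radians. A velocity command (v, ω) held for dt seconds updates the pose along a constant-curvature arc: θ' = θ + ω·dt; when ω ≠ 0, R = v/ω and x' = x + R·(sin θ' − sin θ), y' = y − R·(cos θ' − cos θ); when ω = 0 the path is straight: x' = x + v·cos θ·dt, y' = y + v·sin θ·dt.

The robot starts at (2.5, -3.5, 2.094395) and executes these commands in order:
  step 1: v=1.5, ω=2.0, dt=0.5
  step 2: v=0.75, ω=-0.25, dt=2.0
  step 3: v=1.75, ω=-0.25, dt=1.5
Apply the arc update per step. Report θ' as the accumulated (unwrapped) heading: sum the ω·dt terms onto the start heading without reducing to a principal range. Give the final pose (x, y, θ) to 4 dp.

step 1: θ'=3.0944 (R=0.7500) → pose (1.8859, -3.1258, 3.0944)
step 2: θ'=2.5944 (R=-3.0000) → pose (0.4665, -2.6911, 2.5944)
step 3: θ'=2.2194 (R=-7.0000) → pose (-1.4699, -0.9417, 2.2194)

(-1.4699, -0.9417, 2.2194)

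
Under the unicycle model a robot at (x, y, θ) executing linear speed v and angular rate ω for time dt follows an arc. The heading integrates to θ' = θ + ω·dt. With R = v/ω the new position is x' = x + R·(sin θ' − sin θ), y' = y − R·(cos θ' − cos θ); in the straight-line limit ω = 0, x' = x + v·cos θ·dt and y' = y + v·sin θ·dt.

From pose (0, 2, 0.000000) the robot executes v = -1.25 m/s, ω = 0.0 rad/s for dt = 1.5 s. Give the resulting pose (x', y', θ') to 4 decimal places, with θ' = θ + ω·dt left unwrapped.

θ' = 0.0000 + 0.0·1.5 = 0.0000
ω = 0 → straight: x' = 0 + -1.25·cos(0.0000)·1.5 = -1.8750
y' = 2 + -1.25·sin(0.0000)·1.5 = 2.0000

(-1.8750, 2.0000, 0.0000)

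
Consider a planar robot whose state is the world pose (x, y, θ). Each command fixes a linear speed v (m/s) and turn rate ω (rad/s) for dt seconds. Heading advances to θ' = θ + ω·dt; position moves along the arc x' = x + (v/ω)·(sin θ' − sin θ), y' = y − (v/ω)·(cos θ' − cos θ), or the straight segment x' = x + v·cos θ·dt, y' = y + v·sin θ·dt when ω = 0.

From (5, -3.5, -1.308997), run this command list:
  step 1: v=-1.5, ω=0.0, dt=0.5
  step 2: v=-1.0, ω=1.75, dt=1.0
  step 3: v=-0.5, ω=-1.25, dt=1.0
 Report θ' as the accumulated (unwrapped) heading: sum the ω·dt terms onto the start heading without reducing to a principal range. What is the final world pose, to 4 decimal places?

(3.5498, -2.3211, -0.8090)

step 1: θ'=-1.3090 (straight) → pose (4.8059, -2.7756, -1.3090)
step 2: θ'=0.4410 (R=-0.5714) → pose (4.0100, -2.4067, 0.4410)
step 3: θ'=-0.8090 (R=0.4000) → pose (3.5498, -2.3211, -0.8090)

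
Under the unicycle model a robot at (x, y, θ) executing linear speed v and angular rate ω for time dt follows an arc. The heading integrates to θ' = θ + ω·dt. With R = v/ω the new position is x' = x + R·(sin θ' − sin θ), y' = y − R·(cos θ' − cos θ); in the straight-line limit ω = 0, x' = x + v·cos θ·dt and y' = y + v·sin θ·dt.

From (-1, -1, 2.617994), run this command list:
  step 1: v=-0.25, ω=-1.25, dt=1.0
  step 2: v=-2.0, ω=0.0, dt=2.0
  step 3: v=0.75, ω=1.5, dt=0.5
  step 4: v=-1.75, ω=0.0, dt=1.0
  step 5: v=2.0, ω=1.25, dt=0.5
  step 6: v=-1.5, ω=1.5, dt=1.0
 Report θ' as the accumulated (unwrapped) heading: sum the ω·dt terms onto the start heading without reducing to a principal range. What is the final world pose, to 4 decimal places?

(-0.3274, -5.1538, 4.2430)

step 1: θ'=1.3680 (R=0.2000) → pose (-0.9041, -1.2135, 1.3680)
step 2: θ'=1.3680 (straight) → pose (-1.7098, -5.1315, 1.3680)
step 3: θ'=2.1180 (R=0.5000) → pose (-1.7725, -4.7707, 2.1180)
step 4: θ'=2.1180 (straight) → pose (-0.8620, -6.2651, 2.1180)
step 5: θ'=2.7430 (R=1.6000) → pose (-1.6074, -5.6230, 2.7430)
step 6: θ'=4.2430 (R=-1.0000) → pose (-0.3274, -5.1538, 4.2430)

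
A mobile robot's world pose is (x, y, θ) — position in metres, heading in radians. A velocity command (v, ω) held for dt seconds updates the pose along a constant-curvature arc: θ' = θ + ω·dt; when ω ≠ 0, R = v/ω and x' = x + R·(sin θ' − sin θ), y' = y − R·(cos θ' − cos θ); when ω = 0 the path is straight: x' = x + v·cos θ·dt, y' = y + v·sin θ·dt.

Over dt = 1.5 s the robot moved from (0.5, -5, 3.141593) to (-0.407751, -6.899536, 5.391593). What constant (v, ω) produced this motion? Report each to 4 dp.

v = 1.7500, ω = 1.5000

Δθ = 5.391593 − 3.141593 = 2.250000
ω = Δθ/dt = 2.250000/1.5 = 1.5000
R = −Δy/(cos θ' − cos θ) = 1.1667
v = R·ω = 1.1667·1.5000 = 1.7500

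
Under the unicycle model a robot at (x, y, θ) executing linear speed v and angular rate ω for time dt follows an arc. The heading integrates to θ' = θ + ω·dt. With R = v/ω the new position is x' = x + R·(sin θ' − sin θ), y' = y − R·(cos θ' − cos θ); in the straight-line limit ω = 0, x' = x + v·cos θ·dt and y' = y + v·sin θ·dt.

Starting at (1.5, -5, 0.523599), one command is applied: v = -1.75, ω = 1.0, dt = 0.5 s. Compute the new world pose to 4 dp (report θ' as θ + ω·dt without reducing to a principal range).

θ' = 0.5236 + 1.0·0.5 = 1.0236
R = v/ω = -1.75/1.0 = -1.7500
x' = 1.5 + -1.7500·(sin 1.0236 − sin 0.5236) = 0.8805
y' = -5 − -1.7500·(cos 1.0236 − cos 0.5236) = -5.6050

(0.8805, -5.6050, 1.0236)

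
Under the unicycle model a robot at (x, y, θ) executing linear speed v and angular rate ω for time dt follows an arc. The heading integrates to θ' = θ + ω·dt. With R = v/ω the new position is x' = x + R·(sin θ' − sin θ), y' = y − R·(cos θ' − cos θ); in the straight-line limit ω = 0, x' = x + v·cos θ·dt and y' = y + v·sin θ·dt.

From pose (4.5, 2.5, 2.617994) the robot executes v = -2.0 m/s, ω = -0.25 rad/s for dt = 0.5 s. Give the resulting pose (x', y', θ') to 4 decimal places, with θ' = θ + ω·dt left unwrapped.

(5.3326, 1.9472, 2.4930)

θ' = 2.6180 + -0.25·0.5 = 2.4930
R = v/ω = -2.0/-0.25 = 8.0000
x' = 4.5 + 8.0000·(sin 2.4930 − sin 2.6180) = 5.3326
y' = 2.5 − 8.0000·(cos 2.4930 − cos 2.6180) = 1.9472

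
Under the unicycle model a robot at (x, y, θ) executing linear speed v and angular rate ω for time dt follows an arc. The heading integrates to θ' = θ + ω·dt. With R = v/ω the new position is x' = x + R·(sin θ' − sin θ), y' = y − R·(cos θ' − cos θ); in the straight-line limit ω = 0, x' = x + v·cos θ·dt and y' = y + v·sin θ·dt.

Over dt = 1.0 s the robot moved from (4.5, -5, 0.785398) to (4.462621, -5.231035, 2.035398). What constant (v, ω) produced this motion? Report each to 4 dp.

Δθ = 2.035398 − 0.785398 = 1.250000
ω = Δθ/dt = 1.250000/1.0 = 1.2500
R = −Δy/(cos θ' − cos θ) = -0.2000
v = R·ω = -0.2000·1.2500 = -0.2500

v = -0.2500, ω = 1.2500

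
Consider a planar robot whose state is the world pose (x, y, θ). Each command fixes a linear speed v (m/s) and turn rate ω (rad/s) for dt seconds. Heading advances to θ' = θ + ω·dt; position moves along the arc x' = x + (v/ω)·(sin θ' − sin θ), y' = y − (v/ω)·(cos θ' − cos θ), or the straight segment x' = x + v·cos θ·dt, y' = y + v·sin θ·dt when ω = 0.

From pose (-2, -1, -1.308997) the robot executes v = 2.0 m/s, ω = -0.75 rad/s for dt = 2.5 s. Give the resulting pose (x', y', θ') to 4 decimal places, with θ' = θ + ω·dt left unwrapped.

θ' = -1.3090 + -0.75·2.5 = -3.1840
R = v/ω = 2.0/-0.75 = -2.6667
x' = -2 + -2.6667·(sin -3.1840 − sin -1.3090) = -4.6888
y' = -1 − -2.6667·(cos -3.1840 − cos -1.3090) = -4.3545

(-4.6888, -4.3545, -3.1840)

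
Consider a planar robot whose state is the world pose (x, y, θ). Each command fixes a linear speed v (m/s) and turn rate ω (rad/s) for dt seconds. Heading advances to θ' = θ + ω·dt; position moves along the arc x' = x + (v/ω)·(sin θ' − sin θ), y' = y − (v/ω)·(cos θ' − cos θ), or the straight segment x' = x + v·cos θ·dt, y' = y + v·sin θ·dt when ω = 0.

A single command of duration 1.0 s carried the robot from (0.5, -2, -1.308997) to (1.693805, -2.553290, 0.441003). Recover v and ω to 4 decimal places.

Δθ = 0.441003 − -1.308997 = 1.750000
ω = Δθ/dt = 1.750000/1.0 = 1.7500
R = Δx/(sin θ' − sin θ) = 0.8571
v = R·ω = 0.8571·1.7500 = 1.5000

v = 1.5000, ω = 1.7500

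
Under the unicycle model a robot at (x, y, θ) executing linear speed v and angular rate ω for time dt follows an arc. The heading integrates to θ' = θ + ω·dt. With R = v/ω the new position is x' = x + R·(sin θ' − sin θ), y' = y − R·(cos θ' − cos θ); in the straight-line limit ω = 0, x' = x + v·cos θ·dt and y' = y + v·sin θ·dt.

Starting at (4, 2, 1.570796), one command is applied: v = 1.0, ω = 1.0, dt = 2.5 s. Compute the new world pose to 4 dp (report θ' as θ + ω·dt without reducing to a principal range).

(2.1989, 2.5985, 4.0708)

θ' = 1.5708 + 1.0·2.5 = 4.0708
R = v/ω = 1.0/1.0 = 1.0000
x' = 4 + 1.0000·(sin 4.0708 − sin 1.5708) = 2.1989
y' = 2 − 1.0000·(cos 4.0708 − cos 1.5708) = 2.5985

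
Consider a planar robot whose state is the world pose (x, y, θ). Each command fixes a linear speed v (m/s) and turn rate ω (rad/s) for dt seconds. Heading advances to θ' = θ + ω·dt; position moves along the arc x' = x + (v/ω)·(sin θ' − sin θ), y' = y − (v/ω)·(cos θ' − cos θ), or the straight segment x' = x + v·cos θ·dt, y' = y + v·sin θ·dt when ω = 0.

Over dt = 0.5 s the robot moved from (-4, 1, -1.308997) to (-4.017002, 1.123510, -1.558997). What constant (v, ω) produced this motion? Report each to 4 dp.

v = -0.2500, ω = -0.5000

Δθ = -1.558997 − -1.308997 = -0.250000
ω = Δθ/dt = -0.250000/0.5 = -0.5000
R = −Δy/(cos θ' − cos θ) = 0.5000
v = R·ω = 0.5000·-0.5000 = -0.2500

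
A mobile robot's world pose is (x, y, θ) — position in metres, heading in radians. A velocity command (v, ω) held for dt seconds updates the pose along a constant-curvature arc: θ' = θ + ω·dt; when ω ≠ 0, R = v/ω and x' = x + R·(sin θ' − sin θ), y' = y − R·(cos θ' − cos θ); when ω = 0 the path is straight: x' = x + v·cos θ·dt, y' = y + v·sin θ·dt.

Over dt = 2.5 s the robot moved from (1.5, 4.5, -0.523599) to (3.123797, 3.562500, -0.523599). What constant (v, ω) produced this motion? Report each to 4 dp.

v = 0.7500, ω = 0.0000

Δθ = -0.523599 − -0.523599 = 0.000000
ω = Δθ/dt = 0.000000/2.5 = 0.0000
ω = 0 → v = (Δx·cos θ + Δy·sin θ)/dt = 0.7500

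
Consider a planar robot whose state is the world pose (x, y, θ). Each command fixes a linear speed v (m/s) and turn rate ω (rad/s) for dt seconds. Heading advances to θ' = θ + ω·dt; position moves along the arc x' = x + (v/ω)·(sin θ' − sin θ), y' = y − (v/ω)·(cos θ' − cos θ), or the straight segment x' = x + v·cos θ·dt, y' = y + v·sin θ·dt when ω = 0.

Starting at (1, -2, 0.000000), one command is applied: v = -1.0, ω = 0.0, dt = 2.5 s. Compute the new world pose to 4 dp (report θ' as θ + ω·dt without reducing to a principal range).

(-1.5000, -2.0000, 0.0000)

θ' = 0.0000 + 0.0·2.5 = 0.0000
ω = 0 → straight: x' = 1 + -1.0·cos(0.0000)·2.5 = -1.5000
y' = -2 + -1.0·sin(0.0000)·2.5 = -2.0000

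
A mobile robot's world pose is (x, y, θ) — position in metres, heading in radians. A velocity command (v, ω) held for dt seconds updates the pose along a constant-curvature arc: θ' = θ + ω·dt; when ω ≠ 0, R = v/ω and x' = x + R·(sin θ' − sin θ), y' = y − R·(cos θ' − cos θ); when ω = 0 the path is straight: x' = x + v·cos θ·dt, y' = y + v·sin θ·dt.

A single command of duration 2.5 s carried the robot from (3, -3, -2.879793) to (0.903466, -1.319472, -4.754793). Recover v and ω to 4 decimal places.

Δθ = -4.754793 − -2.879793 = -1.875000
ω = Δθ/dt = -1.875000/2.5 = -0.7500
R = Δx/(sin θ' − sin θ) = -1.6667
v = R·ω = -1.6667·-0.7500 = 1.2500

v = 1.2500, ω = -0.7500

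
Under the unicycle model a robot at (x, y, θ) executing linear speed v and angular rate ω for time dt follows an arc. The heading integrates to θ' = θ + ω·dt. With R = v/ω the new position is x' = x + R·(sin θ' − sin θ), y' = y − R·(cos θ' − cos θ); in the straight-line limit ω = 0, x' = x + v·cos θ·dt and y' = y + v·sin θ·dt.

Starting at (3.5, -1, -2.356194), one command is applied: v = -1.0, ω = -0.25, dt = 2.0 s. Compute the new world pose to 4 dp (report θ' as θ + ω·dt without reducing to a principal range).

(5.2023, 0.0098, -2.8562)

θ' = -2.3562 + -0.25·2.0 = -2.8562
R = v/ω = -1.0/-0.25 = 4.0000
x' = 3.5 + 4.0000·(sin -2.8562 − sin -2.3562) = 5.2023
y' = -1 − 4.0000·(cos -2.8562 − cos -2.3562) = 0.0098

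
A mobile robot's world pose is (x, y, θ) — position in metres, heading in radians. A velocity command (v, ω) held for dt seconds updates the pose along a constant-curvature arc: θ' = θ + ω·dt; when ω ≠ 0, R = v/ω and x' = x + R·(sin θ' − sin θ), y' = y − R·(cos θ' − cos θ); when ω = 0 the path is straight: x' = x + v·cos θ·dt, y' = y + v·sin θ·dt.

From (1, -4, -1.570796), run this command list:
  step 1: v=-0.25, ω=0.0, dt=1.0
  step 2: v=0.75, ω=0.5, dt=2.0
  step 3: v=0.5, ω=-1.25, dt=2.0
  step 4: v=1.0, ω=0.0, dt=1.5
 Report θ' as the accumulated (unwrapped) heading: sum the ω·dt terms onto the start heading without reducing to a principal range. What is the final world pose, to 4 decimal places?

(0.0055, -5.8539, -3.0708)

step 1: θ'=-1.5708 (straight) → pose (1.0000, -3.7500, -1.5708)
step 2: θ'=-0.5708 (R=1.5000) → pose (1.6895, -5.0122, -0.5708)
step 3: θ'=-3.0708 (R=-0.4000) → pose (1.5017, -5.7478, -3.0708)
step 4: θ'=-3.0708 (straight) → pose (0.0055, -5.8539, -3.0708)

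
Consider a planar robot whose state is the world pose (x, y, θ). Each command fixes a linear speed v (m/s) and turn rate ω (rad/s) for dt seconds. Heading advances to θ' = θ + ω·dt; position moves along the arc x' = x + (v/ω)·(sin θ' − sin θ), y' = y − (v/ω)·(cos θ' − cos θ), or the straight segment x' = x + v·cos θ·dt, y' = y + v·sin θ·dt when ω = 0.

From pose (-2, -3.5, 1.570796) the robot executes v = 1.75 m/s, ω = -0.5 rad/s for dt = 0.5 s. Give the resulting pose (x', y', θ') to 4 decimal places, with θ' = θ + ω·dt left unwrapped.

θ' = 1.5708 + -0.5·0.5 = 1.3208
R = v/ω = 1.75/-0.5 = -3.5000
x' = -2 + -3.5000·(sin 1.3208 − sin 1.5708) = -1.8912
y' = -3.5 − -3.5000·(cos 1.3208 − cos 1.5708) = -2.6341

(-1.8912, -2.6341, 1.3208)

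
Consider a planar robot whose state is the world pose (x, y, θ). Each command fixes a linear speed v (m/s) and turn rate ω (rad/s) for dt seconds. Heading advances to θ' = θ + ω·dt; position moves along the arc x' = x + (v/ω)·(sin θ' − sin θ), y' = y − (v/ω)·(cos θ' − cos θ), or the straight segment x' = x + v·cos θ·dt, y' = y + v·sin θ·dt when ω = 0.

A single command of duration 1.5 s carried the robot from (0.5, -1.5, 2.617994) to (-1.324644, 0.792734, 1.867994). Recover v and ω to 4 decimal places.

Δθ = 1.867994 − 2.617994 = -0.750000
ω = Δθ/dt = -0.750000/1.5 = -0.5000
R = −Δy/(cos θ' − cos θ) = -4.0000
v = R·ω = -4.0000·-0.5000 = 2.0000

v = 2.0000, ω = -0.5000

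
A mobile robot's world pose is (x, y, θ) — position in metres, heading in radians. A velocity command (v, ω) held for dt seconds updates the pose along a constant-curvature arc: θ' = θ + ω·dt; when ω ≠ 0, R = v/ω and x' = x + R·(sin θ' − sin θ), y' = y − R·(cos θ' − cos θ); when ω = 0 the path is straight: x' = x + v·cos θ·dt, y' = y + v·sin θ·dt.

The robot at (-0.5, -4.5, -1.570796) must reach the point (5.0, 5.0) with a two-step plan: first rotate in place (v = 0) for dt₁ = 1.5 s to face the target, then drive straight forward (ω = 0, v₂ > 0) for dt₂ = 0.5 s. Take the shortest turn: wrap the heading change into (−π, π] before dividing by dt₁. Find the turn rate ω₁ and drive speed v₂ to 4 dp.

heading to target = atan2(5−-4.5, 5−-0.5) = 1.0460
Δθ = wrap(1.0460 − -1.5708) = 2.6168; ω₁ = Δθ/dt₁ = 1.7445
distance = √((5−-0.5)² + (5−-4.5)²) = 10.9772; v₂ = distance/dt₂ = 21.9545

ω₁ = 1.7445, v₂ = 21.9545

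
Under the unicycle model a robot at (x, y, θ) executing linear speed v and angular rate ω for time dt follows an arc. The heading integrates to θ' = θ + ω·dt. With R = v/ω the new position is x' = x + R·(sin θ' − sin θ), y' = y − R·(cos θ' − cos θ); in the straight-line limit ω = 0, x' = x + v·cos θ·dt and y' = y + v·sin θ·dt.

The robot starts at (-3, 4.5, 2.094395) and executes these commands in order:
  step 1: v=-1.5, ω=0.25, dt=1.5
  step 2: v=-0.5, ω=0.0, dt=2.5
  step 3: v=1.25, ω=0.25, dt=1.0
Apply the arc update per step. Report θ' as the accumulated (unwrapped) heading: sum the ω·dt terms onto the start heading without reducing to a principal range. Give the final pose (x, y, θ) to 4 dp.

step 1: θ'=2.4694 (R=-6.0000) → pose (-1.5401, 2.8053, 2.4694)
step 2: θ'=2.4694 (straight) → pose (-0.5620, 2.0269, 2.4694)
step 3: θ'=2.7194 (R=5.0000) → pose (-1.6267, 2.6756, 2.7194)

(-1.6267, 2.6756, 2.7194)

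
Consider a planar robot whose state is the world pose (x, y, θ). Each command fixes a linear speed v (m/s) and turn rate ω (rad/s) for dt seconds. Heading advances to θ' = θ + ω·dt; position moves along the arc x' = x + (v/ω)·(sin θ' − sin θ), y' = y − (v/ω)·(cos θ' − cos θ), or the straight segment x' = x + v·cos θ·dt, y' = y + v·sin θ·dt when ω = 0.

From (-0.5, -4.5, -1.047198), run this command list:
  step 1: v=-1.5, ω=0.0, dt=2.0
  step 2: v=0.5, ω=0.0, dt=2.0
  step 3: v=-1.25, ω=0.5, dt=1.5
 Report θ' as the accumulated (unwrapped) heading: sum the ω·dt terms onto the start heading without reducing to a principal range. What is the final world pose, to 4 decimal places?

step 1: θ'=-1.0472 (straight) → pose (-2.0000, -1.9019, -1.0472)
step 2: θ'=-1.0472 (straight) → pose (-1.5000, -2.7679, -1.0472)
step 3: θ'=-0.2972 (R=-2.5000) → pose (-2.9330, -1.6275, -0.2972)

(-2.9330, -1.6275, -0.2972)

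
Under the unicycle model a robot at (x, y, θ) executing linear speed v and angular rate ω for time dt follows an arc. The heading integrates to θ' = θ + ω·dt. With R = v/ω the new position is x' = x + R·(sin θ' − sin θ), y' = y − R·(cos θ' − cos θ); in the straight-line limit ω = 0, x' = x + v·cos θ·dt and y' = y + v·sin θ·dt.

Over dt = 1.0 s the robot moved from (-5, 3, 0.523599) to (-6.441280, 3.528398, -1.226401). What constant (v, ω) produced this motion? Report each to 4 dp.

v = -1.7500, ω = -1.7500

Δθ = -1.226401 − 0.523599 = -1.750000
ω = Δθ/dt = -1.750000/1.0 = -1.7500
R = Δx/(sin θ' − sin θ) = 1.0000
v = R·ω = 1.0000·-1.7500 = -1.7500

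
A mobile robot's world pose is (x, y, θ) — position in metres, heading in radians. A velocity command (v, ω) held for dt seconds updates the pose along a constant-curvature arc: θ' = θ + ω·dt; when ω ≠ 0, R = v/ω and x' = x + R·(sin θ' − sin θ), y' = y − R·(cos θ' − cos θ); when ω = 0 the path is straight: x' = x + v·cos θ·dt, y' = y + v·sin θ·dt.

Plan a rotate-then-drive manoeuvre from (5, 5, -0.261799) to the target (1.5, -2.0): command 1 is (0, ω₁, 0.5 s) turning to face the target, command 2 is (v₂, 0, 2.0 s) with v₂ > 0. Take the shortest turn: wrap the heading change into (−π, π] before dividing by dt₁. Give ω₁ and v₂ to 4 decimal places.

ω₁ = -3.5453, v₂ = 3.9131

heading to target = atan2(-2−5, 1.5−5) = -2.0344
Δθ = wrap(-2.0344 − -0.2618) = -1.7726; ω₁ = Δθ/dt₁ = -3.5453
distance = √((1.5−5)² + (-2−5)²) = 7.8262; v₂ = distance/dt₂ = 3.9131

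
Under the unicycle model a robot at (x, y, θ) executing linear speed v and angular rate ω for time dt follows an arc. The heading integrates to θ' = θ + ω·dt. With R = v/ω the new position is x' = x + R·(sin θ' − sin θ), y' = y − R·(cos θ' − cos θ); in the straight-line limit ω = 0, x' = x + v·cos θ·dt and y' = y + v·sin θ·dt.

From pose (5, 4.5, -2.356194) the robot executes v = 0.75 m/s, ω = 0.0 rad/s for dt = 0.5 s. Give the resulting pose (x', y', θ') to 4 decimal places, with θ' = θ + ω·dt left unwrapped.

(4.7348, 4.2348, -2.3562)

θ' = -2.3562 + 0.0·0.5 = -2.3562
ω = 0 → straight: x' = 5 + 0.75·cos(-2.3562)·0.5 = 4.7348
y' = 4.5 + 0.75·sin(-2.3562)·0.5 = 4.2348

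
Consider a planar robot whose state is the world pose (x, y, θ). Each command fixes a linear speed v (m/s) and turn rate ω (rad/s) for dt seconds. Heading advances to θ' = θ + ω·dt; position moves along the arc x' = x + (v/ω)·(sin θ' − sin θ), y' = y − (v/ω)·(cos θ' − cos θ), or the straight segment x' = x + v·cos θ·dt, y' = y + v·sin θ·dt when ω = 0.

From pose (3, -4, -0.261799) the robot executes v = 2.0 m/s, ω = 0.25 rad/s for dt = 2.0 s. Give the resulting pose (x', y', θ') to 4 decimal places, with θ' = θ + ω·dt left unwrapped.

θ' = -0.2618 + 0.25·2.0 = 0.2382
R = v/ω = 2.0/0.25 = 8.0000
x' = 3 + 8.0000·(sin 0.2382 − sin -0.2618) = 6.9582
y' = -4 − 8.0000·(cos 0.2382 − cos -0.2618) = -4.0467

(6.9582, -4.0467, 0.2382)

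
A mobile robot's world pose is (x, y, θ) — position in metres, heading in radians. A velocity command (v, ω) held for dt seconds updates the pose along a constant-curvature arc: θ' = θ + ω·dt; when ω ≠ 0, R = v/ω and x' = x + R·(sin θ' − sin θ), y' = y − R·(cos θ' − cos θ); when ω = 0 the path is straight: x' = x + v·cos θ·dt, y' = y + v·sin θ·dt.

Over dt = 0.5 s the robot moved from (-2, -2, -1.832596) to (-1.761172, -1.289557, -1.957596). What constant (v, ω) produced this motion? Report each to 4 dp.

v = -1.5000, ω = -0.2500

Δθ = -1.957596 − -1.832596 = -0.125000
ω = Δθ/dt = -0.125000/0.5 = -0.2500
R = −Δy/(cos θ' − cos θ) = 6.0000
v = R·ω = 6.0000·-0.2500 = -1.5000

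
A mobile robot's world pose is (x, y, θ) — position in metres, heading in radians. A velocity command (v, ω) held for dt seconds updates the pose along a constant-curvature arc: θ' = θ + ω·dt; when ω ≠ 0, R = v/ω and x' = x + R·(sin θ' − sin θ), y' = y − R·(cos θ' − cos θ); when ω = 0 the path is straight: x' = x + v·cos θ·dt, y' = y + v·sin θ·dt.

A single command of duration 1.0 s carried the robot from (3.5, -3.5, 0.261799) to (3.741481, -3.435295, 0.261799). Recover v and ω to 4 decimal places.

v = 0.2500, ω = 0.0000

Δθ = 0.261799 − 0.261799 = 0.000000
ω = Δθ/dt = 0.000000/1.0 = 0.0000
ω = 0 → v = (Δx·cos θ + Δy·sin θ)/dt = 0.2500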